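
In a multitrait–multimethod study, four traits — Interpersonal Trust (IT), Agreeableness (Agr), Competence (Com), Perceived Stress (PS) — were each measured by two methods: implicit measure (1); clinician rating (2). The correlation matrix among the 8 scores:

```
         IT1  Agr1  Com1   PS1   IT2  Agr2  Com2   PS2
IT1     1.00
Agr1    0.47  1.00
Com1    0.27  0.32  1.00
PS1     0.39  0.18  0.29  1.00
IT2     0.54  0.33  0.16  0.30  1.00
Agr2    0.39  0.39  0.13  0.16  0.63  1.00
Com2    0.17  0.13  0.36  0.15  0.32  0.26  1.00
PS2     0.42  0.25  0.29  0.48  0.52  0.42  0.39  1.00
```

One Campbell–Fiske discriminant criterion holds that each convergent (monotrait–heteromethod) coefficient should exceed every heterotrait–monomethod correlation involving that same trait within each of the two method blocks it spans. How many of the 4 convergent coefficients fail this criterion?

Checking each validity diagonal entry against its comparison values:
IT (methods 1·2): 0.54 vs {0.47, 0.63, 0.27, 0.32, 0.39, 0.52} → fail.
Agr (methods 1·2): 0.39 vs {0.47, 0.63, 0.32, 0.26, 0.18, 0.42} → fail.
Com (methods 1·2): 0.36 vs {0.27, 0.32, 0.32, 0.26, 0.29, 0.39} → fail.
PS (methods 1·2): 0.48 vs {0.39, 0.52, 0.18, 0.42, 0.29, 0.39} → fail.
4 of 4 fail.

4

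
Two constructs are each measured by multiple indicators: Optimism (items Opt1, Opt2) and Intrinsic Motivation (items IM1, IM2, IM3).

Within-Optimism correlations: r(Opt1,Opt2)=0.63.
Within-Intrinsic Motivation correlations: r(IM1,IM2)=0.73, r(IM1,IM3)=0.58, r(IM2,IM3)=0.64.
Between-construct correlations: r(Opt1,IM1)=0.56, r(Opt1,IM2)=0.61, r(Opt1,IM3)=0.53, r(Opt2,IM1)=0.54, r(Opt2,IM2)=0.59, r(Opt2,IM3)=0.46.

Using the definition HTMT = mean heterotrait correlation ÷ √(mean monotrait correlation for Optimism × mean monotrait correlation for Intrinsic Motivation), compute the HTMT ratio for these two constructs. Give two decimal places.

0.86

Mean heterotrait r = 3.29/6 = 0.5483.
Mean within-Opt = 0.63/1 = 0.6300; mean within-IM = 1.95/3 = 0.6500.
Geometric mean = √(0.6300 × 0.6500) = 0.6399.
HTMT = 0.5483 / 0.6399 = 0.86.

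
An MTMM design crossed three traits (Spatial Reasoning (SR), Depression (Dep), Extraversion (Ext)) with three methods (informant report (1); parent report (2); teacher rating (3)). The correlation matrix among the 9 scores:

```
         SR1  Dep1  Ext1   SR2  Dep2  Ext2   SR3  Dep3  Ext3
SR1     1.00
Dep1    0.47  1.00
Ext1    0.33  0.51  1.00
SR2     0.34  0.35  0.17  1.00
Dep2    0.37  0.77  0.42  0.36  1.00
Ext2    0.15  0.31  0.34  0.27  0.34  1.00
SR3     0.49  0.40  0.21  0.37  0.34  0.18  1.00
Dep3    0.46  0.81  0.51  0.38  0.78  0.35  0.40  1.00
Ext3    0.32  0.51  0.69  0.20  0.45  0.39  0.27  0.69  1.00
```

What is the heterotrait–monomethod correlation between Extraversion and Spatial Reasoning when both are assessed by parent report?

Different traits, same method: r(Ext2, SR2) = 0.27.

0.27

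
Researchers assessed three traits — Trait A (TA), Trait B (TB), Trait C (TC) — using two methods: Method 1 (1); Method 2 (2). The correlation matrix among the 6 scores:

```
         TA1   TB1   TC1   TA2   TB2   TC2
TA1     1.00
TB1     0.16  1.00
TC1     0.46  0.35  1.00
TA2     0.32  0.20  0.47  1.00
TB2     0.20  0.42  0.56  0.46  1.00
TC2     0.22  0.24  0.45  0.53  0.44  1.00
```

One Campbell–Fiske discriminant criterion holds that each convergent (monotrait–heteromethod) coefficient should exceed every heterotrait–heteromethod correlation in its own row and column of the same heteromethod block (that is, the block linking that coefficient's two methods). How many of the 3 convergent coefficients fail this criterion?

3

Each convergent coefficient versus the relevant comparison correlations:
TA (methods 1·2): 0.32 vs {0.20, 0.20, 0.22, 0.47} → fail.
TB (methods 1·2): 0.42 vs {0.20, 0.20, 0.24, 0.56} → fail.
TC (methods 1·2): 0.45 vs {0.47, 0.22, 0.56, 0.24} → fail.
3 of 3 fail.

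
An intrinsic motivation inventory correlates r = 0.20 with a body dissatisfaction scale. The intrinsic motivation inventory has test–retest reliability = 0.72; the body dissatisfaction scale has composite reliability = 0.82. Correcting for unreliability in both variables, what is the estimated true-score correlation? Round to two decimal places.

r_true = r_obs / √(r_xx · r_yy) = 0.20 / √(0.72 × 0.82) = 0.20 / √0.5904 = 0.20 / 0.7684 ≈ 0.26.

0.26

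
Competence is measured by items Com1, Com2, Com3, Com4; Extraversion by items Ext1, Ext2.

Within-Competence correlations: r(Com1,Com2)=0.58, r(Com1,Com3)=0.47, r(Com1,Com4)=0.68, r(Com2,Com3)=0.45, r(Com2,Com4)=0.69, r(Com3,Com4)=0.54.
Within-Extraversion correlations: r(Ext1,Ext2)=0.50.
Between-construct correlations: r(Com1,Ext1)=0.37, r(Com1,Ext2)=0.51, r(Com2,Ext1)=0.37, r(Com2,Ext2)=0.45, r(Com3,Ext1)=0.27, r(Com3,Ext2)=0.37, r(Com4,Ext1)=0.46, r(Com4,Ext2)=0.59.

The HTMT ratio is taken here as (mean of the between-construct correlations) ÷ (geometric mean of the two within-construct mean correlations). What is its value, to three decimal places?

0.795

Mean between = 3.39/8 = 0.4238.
Mean within-Com = 3.41/6 = 0.5683; mean within-Ext = 0.50/1 = 0.5000.
Geometric mean = √(0.5683 × 0.5000) = 0.5331.
HTMT = 0.4238 / 0.5331 = 0.795.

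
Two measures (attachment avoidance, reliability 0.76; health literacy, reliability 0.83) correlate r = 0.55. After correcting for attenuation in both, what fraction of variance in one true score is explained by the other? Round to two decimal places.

Disattenuated r = 0.55 / √(0.76 × 0.83) = 0.55 / 0.7942 = 0.6925.
Shared true-score variance = 0.6925² = 0.4796 ≈ 0.48.

0.48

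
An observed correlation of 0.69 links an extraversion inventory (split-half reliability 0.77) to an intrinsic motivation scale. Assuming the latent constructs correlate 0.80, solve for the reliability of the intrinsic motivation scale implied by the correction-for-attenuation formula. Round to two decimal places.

r_true = r_obs / √(r_xx · r_yy) ⇒ 0.80 = 0.69 / √(0.77 · r_yy).
√(0.77 · r_yy) = 0.69 / 0.80 = 0.8625; 0.77 · r_yy = 0.7439; r_yy = 0.7439 / 0.77 ≈ 0.97.

0.97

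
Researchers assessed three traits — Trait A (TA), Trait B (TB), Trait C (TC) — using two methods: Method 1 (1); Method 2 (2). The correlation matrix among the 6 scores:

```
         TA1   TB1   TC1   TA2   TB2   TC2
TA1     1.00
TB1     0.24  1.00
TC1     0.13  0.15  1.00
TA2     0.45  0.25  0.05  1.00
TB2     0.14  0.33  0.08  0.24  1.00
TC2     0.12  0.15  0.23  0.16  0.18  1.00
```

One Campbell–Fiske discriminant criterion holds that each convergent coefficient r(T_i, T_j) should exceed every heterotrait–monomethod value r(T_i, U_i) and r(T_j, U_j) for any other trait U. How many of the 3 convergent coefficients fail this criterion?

Each convergent coefficient versus the relevant comparison correlations:
TA (methods 1·2): 0.45 vs {0.24, 0.24, 0.13, 0.16} → pass.
TB (methods 1·2): 0.33 vs {0.24, 0.24, 0.15, 0.18} → pass.
TC (methods 1·2): 0.23 vs {0.13, 0.16, 0.15, 0.18} → pass.
0 of 3 fail.

0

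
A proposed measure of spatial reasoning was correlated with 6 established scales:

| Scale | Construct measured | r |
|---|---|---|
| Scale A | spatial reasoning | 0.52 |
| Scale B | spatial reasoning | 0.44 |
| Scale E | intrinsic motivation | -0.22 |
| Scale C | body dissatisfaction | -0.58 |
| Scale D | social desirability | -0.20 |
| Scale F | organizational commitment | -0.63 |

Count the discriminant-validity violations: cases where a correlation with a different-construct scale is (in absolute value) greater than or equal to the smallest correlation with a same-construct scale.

2

Convergent (same construct = spatial reasoning): Scale A, Scale B.
Smallest convergent = 0.44. Discriminant |r|: 0.22, 0.58, 0.20, 0.63; count ≥ 0.44 → 2.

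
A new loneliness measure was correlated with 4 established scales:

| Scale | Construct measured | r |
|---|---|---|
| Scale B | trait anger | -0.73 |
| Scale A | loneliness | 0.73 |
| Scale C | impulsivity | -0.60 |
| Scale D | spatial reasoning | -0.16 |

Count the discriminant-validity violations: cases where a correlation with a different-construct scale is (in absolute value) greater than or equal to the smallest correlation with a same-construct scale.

1

Convergent (same construct = loneliness): Scale A.
Smallest convergent = 0.73. Discriminant |r|: 0.73, 0.60, 0.16; count ≥ 0.73 → 1.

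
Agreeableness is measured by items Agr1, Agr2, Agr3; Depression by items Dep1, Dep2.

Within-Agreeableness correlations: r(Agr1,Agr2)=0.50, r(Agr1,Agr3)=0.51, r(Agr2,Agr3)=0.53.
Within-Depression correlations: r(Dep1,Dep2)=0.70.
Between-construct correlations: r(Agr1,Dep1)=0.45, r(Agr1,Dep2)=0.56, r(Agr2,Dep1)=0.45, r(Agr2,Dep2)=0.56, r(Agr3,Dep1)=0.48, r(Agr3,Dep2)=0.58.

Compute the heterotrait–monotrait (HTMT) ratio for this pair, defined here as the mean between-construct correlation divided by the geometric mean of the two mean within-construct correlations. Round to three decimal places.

0.856

Mean heterotrait r = 3.08/6 = 0.5133.
Mean within-Agr = 1.54/3 = 0.5133; mean within-Dep = 0.70/1 = 0.7000.
Geometric mean = √(0.5133 × 0.7000) = 0.5994.
HTMT = 0.5133 / 0.5994 = 0.856.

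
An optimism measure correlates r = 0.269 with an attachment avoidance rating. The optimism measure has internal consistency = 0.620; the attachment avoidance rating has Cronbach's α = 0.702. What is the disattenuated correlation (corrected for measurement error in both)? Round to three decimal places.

r_true = r_obs / √(r_xx · r_yy) = 0.269 / √(0.620 × 0.702) = 0.269 / √0.435240 = 0.269 / 0.6597 ≈ 0.408.

0.408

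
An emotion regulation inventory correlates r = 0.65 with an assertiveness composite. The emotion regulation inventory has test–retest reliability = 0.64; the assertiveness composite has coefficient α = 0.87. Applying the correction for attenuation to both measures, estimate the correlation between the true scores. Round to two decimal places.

r_true = r_obs / √(r_xx · r_yy) = 0.65 / √(0.64 × 0.87) = 0.65 / √0.5568 = 0.65 / 0.7462 ≈ 0.87.

0.87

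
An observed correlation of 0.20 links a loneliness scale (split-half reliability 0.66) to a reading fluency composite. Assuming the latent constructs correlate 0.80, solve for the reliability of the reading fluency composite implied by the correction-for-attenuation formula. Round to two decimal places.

r_true = r_obs / √(r_xx · r_yy) ⇒ 0.80 = 0.20 / √(0.66 · r_yy).
√(0.66 · r_yy) = 0.20 / 0.80 = 0.2500; 0.66 · r_yy = 0.0625; r_yy = 0.0625 / 0.66 ≈ 0.09.

0.09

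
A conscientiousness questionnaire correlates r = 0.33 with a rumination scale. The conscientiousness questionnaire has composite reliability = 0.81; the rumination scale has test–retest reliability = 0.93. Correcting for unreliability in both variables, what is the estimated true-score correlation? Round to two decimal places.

0.38

r_true = r_obs / √(r_xx · r_yy) = 0.33 / √(0.81 × 0.93) = 0.33 / √0.7533 = 0.33 / 0.8679 ≈ 0.38.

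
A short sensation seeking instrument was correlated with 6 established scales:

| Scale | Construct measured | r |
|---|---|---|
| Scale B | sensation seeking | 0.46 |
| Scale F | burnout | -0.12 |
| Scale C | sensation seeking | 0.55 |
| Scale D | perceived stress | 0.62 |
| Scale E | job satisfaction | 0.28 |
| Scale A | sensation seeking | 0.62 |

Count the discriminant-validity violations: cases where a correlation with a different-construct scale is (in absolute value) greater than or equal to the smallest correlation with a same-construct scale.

1

Convergent (same construct = sensation seeking): Scale B, Scale C, Scale A.
Smallest convergent = 0.46. Discriminant |r|: 0.12, 0.62, 0.28; count ≥ 0.46 → 1.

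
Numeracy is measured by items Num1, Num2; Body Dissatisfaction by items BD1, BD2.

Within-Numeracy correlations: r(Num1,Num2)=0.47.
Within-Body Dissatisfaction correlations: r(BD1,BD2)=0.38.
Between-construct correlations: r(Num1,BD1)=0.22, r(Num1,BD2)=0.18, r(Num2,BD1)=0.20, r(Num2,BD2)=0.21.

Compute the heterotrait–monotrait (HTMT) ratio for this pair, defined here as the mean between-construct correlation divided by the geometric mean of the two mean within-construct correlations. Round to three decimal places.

Mean between = 0.81/4 = 0.2025.
Mean within-Num = 0.47/1 = 0.4700; mean within-BD = 0.38/1 = 0.3800.
Geometric mean = √(0.4700 × 0.3800) = 0.4226.
HTMT = 0.2025 / 0.4226 = 0.479.

0.479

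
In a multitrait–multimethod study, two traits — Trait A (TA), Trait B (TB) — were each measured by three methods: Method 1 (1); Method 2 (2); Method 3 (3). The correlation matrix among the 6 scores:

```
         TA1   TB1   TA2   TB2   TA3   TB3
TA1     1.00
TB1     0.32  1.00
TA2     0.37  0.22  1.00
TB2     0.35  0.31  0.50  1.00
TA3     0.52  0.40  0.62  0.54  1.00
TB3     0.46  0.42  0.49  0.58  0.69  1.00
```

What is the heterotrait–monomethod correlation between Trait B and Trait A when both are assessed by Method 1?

Different traits, same method: r(TB1, TA1) = 0.32.

0.32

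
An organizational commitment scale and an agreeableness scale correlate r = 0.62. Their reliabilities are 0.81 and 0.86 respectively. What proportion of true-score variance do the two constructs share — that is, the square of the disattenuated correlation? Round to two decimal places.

0.55

Disattenuated r = 0.62 / √(0.81 × 0.86) = 0.62 / 0.8346 = 0.7429.
Shared true-score variance = 0.7429² = 0.5519 ≈ 0.55.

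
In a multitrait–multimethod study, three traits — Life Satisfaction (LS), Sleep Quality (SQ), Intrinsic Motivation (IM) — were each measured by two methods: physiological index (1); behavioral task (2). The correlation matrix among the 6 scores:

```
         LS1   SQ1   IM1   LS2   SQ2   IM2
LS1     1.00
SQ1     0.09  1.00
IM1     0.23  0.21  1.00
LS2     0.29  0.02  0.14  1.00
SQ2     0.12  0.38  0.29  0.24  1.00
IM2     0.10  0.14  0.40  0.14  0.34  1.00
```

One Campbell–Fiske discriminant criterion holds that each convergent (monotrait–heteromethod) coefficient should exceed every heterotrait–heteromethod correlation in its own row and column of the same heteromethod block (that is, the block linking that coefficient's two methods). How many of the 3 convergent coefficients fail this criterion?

Each convergent coefficient versus the relevant comparison correlations:
LS (methods 1·2): 0.29 vs {0.12, 0.02, 0.10, 0.14} → pass.
SQ (methods 1·2): 0.38 vs {0.02, 0.12, 0.14, 0.29} → pass.
IM (methods 1·2): 0.40 vs {0.14, 0.10, 0.29, 0.14} → pass.
0 of 3 fail.

0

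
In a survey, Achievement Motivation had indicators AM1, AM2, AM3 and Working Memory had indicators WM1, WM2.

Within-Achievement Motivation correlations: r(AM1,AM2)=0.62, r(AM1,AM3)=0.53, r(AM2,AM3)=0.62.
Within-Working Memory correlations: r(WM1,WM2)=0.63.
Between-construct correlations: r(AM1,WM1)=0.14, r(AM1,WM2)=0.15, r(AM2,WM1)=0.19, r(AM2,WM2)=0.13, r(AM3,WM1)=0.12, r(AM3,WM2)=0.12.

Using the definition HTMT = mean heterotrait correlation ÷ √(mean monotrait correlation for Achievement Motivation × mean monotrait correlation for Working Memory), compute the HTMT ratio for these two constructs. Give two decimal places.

Mean heterotrait r = 0.85/6 = 0.1417.
Mean within-AM = 1.77/3 = 0.5900; mean within-WM = 0.63/1 = 0.6300.
Geometric mean = √(0.5900 × 0.6300) = 0.6097.
HTMT = 0.1417 / 0.6097 = 0.23.

0.23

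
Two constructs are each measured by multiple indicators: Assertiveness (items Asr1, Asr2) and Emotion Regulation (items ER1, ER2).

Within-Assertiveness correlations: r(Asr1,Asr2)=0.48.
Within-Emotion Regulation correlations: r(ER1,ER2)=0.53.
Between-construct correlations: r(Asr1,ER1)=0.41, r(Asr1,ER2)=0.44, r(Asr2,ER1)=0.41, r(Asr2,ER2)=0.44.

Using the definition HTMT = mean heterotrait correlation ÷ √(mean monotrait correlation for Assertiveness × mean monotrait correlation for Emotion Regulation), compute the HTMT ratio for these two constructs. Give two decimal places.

Mean heterotrait r = 1.70/4 = 0.4250.
Mean within-Asr = 0.48/1 = 0.4800; mean within-ER = 0.53/1 = 0.5300.
Geometric mean = √(0.4800 × 0.5300) = 0.5044.
HTMT = 0.4250 / 0.5044 = 0.84.

0.84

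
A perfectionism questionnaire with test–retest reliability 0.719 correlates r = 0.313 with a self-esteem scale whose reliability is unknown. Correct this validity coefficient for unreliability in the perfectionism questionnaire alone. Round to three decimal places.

Single correction: r_c = r_obs / √r_xx = 0.313 / √0.719 = 0.313 / 0.8479 ≈ 0.369.

0.369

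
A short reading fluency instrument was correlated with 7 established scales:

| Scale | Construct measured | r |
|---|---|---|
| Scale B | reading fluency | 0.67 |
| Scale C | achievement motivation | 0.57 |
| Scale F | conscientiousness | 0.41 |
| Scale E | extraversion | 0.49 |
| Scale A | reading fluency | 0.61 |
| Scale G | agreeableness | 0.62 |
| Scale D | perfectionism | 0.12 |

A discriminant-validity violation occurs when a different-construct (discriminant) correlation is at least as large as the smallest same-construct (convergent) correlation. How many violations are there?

Convergent (same construct = reading fluency): Scale B, Scale A.
Smallest convergent = 0.61. Discriminant values: 0.57, 0.41, 0.49, 0.62, 0.12; count ≥ 0.61 → 1.

1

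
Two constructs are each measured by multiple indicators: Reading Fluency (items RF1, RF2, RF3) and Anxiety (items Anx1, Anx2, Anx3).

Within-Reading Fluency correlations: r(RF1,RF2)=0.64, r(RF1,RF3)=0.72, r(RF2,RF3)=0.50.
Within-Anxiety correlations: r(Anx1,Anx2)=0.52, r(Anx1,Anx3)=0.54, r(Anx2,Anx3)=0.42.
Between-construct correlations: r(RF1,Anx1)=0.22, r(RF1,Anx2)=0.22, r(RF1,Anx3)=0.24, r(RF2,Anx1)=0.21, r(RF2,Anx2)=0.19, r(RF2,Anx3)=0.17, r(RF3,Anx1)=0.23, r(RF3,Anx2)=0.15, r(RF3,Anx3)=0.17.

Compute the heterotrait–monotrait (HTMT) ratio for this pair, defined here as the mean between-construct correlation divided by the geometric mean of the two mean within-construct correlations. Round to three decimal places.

0.362

Between-construct mean = 1.80/9 = 0.2000.
Mean within-RF = 1.86/3 = 0.6200; mean within-Anx = 1.48/3 = 0.4933.
Geometric mean = √(0.6200 × 0.4933) = 0.5530.
HTMT = 0.2000 / 0.5530 = 0.362.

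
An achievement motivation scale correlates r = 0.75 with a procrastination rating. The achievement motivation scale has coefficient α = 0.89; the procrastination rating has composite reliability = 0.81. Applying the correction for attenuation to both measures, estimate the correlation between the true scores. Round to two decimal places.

r_true = r_obs / √(r_xx · r_yy) = 0.75 / √(0.89 × 0.81) = 0.75 / √0.7209 = 0.75 / 0.8491 ≈ 0.88.

0.88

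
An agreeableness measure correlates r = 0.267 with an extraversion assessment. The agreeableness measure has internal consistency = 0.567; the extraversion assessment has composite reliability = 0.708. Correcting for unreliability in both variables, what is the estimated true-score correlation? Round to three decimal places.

0.421

r_true = r_obs / √(r_xx · r_yy) = 0.267 / √(0.567 × 0.708) = 0.267 / √0.401436 = 0.267 / 0.6336 ≈ 0.421.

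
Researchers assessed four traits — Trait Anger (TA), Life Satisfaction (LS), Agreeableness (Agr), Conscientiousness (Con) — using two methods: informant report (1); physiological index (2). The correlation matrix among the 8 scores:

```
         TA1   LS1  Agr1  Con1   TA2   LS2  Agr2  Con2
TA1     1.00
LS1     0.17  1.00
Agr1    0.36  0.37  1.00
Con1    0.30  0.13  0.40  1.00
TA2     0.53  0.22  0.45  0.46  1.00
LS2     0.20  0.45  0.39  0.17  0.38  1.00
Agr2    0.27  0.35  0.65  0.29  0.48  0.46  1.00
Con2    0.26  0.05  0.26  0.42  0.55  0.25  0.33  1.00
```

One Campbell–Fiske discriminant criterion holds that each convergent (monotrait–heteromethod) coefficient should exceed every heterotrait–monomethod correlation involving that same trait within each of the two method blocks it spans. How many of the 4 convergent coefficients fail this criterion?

3

Checking each validity diagonal entry against its comparison values:
TA (methods 1·2): 0.53 vs {0.17, 0.38, 0.36, 0.48, 0.30, 0.55} → fail.
LS (methods 1·2): 0.45 vs {0.17, 0.38, 0.37, 0.46, 0.13, 0.25} → fail.
Agr (methods 1·2): 0.65 vs {0.36, 0.48, 0.37, 0.46, 0.40, 0.33} → pass.
Con (methods 1·2): 0.42 vs {0.30, 0.55, 0.13, 0.25, 0.40, 0.33} → fail.
3 of 4 fail.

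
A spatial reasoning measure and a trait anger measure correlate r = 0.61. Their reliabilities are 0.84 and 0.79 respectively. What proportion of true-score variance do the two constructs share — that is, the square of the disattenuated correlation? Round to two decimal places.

Disattenuated r = 0.61 / √(0.84 × 0.79) = 0.61 / 0.8146 = 0.7488.
Shared true-score variance = 0.7488² = 0.5607 ≈ 0.56.

0.56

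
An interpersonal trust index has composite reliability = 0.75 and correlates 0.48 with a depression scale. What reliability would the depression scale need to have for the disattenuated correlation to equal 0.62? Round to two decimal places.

0.80

r_true = r_obs / √(r_xx · r_yy) ⇒ 0.62 = 0.48 / √(0.75 · r_yy).
√(0.75 · r_yy) = 0.48 / 0.62 = 0.7742; 0.75 · r_yy = 0.5994; r_yy = 0.5994 / 0.75 ≈ 0.80.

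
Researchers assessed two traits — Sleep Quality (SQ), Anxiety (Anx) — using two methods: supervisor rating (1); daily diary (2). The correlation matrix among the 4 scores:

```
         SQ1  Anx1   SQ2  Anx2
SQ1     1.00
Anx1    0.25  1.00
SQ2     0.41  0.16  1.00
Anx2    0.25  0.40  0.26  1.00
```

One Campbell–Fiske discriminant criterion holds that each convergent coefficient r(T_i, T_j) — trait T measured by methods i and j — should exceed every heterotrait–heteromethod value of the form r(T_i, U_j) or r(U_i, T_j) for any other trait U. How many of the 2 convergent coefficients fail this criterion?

0

Each convergent coefficient versus the relevant comparison correlations:
SQ (methods 1·2): 0.41 vs {0.25, 0.16} → pass.
Anx (methods 1·2): 0.40 vs {0.16, 0.25} → pass.
0 of 2 fail.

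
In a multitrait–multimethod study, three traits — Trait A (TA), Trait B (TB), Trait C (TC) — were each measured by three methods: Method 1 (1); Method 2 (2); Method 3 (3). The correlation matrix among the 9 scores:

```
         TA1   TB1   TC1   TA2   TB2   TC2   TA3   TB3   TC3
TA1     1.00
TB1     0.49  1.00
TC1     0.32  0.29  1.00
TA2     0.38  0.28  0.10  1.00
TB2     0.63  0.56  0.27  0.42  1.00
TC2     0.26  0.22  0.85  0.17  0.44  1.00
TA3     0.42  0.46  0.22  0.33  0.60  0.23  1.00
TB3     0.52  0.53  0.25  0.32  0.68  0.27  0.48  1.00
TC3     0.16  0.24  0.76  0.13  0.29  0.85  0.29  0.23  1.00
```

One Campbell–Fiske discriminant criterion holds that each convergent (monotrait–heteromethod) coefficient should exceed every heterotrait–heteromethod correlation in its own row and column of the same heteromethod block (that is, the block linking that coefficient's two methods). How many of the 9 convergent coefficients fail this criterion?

4

Checking each validity diagonal entry against its comparison values:
TA (methods 1·2): 0.38 vs {0.63, 0.28, 0.26, 0.10} → fail.
TA (methods 1·3): 0.42 vs {0.52, 0.46, 0.16, 0.22} → fail.
TA (methods 2·3): 0.33 vs {0.32, 0.60, 0.13, 0.23} → fail.
TB (methods 1·2): 0.56 vs {0.28, 0.63, 0.22, 0.27} → fail.
TB (methods 1·3): 0.53 vs {0.46, 0.52, 0.24, 0.25} → pass.
TB (methods 2·3): 0.68 vs {0.60, 0.32, 0.29, 0.27} → pass.
TC (methods 1·2): 0.85 vs {0.10, 0.26, 0.27, 0.22} → pass.
TC (methods 1·3): 0.76 vs {0.22, 0.16, 0.25, 0.24} → pass.
TC (methods 2·3): 0.85 vs {0.23, 0.13, 0.27, 0.29} → pass.
4 of 9 fail.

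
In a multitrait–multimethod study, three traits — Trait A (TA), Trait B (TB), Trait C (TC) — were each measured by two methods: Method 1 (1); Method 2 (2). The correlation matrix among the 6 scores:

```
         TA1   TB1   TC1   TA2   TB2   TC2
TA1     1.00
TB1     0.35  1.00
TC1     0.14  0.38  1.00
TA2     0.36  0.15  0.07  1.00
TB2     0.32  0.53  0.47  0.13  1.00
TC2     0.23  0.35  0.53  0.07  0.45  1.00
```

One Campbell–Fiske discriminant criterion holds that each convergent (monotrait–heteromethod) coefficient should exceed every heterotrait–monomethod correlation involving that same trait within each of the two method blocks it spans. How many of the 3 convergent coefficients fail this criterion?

0

Each convergent coefficient versus the relevant comparison correlations:
TA (methods 1·2): 0.36 vs {0.35, 0.13, 0.14, 0.07} → pass.
TB (methods 1·2): 0.53 vs {0.35, 0.13, 0.38, 0.45} → pass.
TC (methods 1·2): 0.53 vs {0.14, 0.07, 0.38, 0.45} → pass.
0 of 3 fail.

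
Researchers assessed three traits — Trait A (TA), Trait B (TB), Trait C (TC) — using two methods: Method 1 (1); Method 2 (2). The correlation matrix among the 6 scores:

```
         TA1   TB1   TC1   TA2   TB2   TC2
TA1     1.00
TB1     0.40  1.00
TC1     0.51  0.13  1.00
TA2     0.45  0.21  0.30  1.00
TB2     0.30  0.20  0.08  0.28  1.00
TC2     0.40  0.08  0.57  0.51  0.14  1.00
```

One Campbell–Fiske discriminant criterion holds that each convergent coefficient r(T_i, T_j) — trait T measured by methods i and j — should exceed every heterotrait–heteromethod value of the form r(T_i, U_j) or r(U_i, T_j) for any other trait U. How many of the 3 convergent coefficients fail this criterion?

Convergent coefficients and their comparison sets:
TA (methods 1·2): 0.45 vs {0.30, 0.21, 0.40, 0.30} → pass.
TB (methods 1·2): 0.20 vs {0.21, 0.30, 0.08, 0.08} → fail.
TC (methods 1·2): 0.57 vs {0.30, 0.40, 0.08, 0.08} → pass.
1 of 3 fail.

1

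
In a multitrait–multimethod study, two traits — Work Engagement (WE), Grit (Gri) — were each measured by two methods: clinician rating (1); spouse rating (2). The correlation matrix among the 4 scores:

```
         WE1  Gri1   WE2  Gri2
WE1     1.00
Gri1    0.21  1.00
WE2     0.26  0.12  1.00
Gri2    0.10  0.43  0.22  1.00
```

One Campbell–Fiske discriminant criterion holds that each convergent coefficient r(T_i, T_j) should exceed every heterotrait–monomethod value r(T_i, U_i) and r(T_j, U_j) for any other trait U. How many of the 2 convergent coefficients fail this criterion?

Convergent coefficients and their comparison sets:
WE (methods 1·2): 0.26 vs {0.21, 0.22} → pass.
Gri (methods 1·2): 0.43 vs {0.21, 0.22} → pass.
0 of 2 fail.

0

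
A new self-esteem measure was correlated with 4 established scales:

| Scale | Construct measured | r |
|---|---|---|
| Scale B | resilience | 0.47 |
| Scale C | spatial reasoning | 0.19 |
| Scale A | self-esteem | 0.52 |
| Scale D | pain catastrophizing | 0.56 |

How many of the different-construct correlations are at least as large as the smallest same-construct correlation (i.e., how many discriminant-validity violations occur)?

1

Convergent (same construct = self-esteem): Scale A.
Smallest convergent = 0.52. Discriminant values: 0.47, 0.19, 0.56; count ≥ 0.52 → 1.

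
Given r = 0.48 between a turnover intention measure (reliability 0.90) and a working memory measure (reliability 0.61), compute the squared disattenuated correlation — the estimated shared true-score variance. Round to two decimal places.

0.42

Disattenuated r = 0.48 / √(0.90 × 0.61) = 0.48 / 0.7409 = 0.6479.
Shared true-score variance = 0.6479² = 0.4198 ≈ 0.42.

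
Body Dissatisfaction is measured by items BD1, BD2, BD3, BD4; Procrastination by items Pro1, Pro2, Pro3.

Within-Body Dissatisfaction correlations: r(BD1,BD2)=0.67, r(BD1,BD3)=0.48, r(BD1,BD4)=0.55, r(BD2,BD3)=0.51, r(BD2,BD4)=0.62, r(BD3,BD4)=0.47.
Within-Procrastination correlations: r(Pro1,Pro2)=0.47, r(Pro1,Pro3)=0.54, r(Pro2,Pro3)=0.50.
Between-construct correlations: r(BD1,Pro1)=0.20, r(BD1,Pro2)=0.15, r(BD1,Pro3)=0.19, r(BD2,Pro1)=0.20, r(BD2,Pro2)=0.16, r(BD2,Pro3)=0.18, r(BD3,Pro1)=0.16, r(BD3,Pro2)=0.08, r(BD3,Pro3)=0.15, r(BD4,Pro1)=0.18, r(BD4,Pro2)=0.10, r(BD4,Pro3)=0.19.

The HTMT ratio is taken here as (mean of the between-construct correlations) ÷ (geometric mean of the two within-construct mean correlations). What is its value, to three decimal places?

Mean heterotrait r = 1.94/12 = 0.1617.
Mean within-BD = 3.30/6 = 0.5500; mean within-Pro = 1.51/3 = 0.5033.
Geometric mean = √(0.5500 × 0.5033) = 0.5261.
HTMT = 0.1617 / 0.5261 = 0.307.

0.307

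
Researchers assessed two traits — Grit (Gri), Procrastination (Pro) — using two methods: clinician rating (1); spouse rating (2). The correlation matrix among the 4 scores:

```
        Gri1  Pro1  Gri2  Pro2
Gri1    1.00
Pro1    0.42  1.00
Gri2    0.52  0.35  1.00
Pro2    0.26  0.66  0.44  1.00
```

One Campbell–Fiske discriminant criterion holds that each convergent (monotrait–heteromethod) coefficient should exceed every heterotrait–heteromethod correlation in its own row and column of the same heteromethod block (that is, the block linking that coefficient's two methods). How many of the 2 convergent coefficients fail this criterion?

Checking each validity diagonal entry against its comparison values:
Gri (methods 1·2): 0.52 vs {0.26, 0.35} → pass.
Pro (methods 1·2): 0.66 vs {0.35, 0.26} → pass.
0 of 2 fail.

0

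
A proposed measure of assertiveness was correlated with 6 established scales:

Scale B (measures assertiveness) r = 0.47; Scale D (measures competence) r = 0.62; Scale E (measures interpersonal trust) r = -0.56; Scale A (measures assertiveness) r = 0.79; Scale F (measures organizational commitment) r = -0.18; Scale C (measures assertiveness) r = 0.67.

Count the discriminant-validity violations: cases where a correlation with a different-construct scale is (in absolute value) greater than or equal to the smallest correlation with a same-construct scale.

Convergent (same construct = assertiveness): Scale B, Scale A, Scale C.
Smallest convergent = 0.47. Discriminant |r|: 0.62, 0.56, 0.18; count ≥ 0.47 → 2.

2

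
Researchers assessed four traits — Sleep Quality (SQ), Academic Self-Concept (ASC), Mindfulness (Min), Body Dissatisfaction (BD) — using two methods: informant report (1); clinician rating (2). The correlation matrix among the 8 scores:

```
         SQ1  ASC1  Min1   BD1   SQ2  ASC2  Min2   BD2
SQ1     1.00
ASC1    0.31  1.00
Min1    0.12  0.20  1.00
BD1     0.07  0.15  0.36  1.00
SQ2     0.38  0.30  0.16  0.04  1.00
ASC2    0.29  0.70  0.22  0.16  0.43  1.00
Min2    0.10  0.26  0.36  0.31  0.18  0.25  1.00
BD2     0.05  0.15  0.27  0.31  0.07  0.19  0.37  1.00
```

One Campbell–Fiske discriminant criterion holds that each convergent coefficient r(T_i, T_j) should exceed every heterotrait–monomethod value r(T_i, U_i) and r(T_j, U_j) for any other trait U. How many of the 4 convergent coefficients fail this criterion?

Each convergent coefficient versus the relevant comparison correlations:
SQ (methods 1·2): 0.38 vs {0.31, 0.43, 0.12, 0.18, 0.07, 0.07} → fail.
ASC (methods 1·2): 0.70 vs {0.31, 0.43, 0.20, 0.25, 0.15, 0.19} → pass.
Min (methods 1·2): 0.36 vs {0.12, 0.18, 0.20, 0.25, 0.36, 0.37} → fail.
BD (methods 1·2): 0.31 vs {0.07, 0.07, 0.15, 0.19, 0.36, 0.37} → fail.
3 of 4 fail.

3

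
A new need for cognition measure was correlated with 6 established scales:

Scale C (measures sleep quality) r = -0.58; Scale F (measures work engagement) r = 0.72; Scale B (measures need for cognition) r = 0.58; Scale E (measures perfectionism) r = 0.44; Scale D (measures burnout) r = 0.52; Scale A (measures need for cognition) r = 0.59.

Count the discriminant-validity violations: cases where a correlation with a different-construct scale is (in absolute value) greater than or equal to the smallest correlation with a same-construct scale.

2

Convergent (same construct = need for cognition): Scale B, Scale A.
Smallest convergent = 0.58. Discriminant |r|: 0.58, 0.72, 0.44, 0.52; count ≥ 0.58 → 2.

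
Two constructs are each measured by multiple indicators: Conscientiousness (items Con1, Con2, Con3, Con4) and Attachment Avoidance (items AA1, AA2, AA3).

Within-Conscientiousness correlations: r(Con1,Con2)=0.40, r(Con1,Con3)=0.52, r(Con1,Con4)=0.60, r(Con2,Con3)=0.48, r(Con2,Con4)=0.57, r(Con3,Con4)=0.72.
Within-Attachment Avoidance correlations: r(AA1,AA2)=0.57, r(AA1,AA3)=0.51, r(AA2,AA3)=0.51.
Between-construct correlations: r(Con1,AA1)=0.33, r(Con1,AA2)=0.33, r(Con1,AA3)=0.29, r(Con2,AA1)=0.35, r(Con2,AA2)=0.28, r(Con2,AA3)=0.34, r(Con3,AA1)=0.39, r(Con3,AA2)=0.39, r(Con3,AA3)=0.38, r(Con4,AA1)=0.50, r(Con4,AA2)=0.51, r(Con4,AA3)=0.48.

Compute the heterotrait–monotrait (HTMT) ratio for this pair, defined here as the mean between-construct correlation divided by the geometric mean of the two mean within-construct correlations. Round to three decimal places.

Mean heterotrait r = 4.57/12 = 0.3808.
Mean within-Con = 3.29/6 = 0.5483; mean within-AA = 1.59/3 = 0.5300.
Geometric mean = √(0.5483 × 0.5300) = 0.5391.
HTMT = 0.3808 / 0.5391 = 0.706.

0.706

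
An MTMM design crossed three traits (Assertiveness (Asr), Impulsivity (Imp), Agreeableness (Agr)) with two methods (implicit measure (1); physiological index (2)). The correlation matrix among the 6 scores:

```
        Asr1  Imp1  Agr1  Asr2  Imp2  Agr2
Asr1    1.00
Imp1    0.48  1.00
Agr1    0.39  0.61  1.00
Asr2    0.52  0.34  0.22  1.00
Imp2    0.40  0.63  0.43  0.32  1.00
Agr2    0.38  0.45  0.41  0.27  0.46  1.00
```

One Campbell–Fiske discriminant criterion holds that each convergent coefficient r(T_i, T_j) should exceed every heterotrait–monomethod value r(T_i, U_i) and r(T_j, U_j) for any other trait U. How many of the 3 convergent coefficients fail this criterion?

Convergent coefficients and their comparison sets:
Asr (methods 1·2): 0.52 vs {0.48, 0.32, 0.39, 0.27} → pass.
Imp (methods 1·2): 0.63 vs {0.48, 0.32, 0.61, 0.46} → pass.
Agr (methods 1·2): 0.41 vs {0.39, 0.27, 0.61, 0.46} → fail.
1 of 3 fail.

1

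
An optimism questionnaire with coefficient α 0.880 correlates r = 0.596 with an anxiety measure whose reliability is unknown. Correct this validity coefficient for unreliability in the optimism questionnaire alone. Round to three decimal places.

0.635

Single correction: r_c = r_obs / √r_xx = 0.596 / √0.880 = 0.596 / 0.9381 ≈ 0.635.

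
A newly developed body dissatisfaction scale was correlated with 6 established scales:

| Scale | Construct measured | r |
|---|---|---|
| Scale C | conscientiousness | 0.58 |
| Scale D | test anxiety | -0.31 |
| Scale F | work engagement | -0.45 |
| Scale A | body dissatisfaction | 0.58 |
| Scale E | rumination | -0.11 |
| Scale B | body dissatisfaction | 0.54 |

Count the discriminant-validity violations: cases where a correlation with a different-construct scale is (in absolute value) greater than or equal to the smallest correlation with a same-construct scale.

Convergent (same construct = body dissatisfaction): Scale A, Scale B.
Smallest convergent = 0.54. Discriminant |r|: 0.58, 0.31, 0.45, 0.11; count ≥ 0.54 → 1.

1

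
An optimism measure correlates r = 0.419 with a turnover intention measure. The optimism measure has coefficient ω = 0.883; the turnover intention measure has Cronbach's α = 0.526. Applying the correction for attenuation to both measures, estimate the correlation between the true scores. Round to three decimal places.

0.615

r_true = r_obs / √(r_xx · r_yy) = 0.419 / √(0.883 × 0.526) = 0.419 / √0.464458 = 0.419 / 0.6815 ≈ 0.615.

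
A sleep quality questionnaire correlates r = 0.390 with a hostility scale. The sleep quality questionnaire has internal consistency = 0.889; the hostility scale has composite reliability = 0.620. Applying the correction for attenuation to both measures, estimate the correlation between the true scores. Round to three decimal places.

0.525

r_true = r_obs / √(r_xx · r_yy) = 0.390 / √(0.889 × 0.620) = 0.390 / √0.551180 = 0.390 / 0.7424 ≈ 0.525.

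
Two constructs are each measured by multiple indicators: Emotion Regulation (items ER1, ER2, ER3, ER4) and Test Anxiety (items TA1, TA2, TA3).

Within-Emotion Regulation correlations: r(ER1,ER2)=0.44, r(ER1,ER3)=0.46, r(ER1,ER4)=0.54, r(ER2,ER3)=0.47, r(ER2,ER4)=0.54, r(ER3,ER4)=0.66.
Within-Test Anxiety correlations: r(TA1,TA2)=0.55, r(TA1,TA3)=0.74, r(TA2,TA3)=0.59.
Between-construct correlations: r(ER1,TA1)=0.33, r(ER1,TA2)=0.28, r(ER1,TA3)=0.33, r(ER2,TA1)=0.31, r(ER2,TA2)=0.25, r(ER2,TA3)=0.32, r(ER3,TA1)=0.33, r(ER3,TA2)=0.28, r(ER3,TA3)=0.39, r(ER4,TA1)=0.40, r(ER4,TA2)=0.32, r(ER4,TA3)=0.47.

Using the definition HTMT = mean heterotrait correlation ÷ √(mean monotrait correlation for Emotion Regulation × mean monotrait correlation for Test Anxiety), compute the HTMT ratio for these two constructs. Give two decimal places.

0.59

Mean between = 4.01/12 = 0.3342.
Mean within-ER = 3.11/6 = 0.5183; mean within-TA = 1.88/3 = 0.6267.
Geometric mean = √(0.5183 × 0.6267) = 0.5699.
HTMT = 0.3342 / 0.5699 = 0.59.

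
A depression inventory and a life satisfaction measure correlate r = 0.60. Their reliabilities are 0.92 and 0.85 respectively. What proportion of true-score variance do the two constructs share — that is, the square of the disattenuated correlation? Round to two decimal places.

Disattenuated r = 0.60 / √(0.92 × 0.85) = 0.60 / 0.8843 = 0.6785.
Shared true-score variance = 0.6785² = 0.4604 ≈ 0.46.

0.46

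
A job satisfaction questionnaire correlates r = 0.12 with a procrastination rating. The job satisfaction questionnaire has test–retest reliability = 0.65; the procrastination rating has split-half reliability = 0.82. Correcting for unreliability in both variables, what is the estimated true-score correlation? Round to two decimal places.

r_true = r_obs / √(r_xx · r_yy) = 0.12 / √(0.65 × 0.82) = 0.12 / √0.5330 = 0.12 / 0.7301 ≈ 0.16.

0.16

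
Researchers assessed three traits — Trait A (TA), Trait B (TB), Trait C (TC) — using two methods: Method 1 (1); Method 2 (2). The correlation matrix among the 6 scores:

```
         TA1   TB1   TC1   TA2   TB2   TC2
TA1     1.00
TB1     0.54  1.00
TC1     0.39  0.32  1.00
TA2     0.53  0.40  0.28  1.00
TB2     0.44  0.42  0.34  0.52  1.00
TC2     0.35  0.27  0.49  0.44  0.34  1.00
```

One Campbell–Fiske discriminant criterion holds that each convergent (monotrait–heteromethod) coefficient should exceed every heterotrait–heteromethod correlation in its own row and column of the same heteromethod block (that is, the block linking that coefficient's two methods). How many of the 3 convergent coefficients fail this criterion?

Checking each validity diagonal entry against its comparison values:
TA (methods 1·2): 0.53 vs {0.44, 0.40, 0.35, 0.28} → pass.
TB (methods 1·2): 0.42 vs {0.40, 0.44, 0.27, 0.34} → fail.
TC (methods 1·2): 0.49 vs {0.28, 0.35, 0.34, 0.27} → pass.
1 of 3 fail.

1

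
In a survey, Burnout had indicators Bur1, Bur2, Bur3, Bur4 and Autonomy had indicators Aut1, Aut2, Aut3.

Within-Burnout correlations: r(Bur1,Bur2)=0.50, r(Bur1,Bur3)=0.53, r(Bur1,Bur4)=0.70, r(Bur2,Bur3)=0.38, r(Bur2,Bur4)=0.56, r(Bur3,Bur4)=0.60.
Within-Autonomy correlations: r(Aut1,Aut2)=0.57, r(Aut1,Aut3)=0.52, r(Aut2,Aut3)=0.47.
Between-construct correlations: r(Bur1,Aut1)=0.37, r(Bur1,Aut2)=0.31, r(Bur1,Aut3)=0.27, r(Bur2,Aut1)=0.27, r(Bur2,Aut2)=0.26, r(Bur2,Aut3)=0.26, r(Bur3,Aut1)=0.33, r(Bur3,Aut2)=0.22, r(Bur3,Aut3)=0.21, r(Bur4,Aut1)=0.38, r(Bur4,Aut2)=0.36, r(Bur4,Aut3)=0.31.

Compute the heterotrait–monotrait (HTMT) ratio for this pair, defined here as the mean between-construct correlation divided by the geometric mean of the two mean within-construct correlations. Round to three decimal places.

0.556

Between-construct mean = 3.55/12 = 0.2958.
Mean within-Bur = 3.27/6 = 0.5450; mean within-Aut = 1.56/3 = 0.5200.
Geometric mean = √(0.5450 × 0.5200) = 0.5324.
HTMT = 0.2958 / 0.5324 = 0.556.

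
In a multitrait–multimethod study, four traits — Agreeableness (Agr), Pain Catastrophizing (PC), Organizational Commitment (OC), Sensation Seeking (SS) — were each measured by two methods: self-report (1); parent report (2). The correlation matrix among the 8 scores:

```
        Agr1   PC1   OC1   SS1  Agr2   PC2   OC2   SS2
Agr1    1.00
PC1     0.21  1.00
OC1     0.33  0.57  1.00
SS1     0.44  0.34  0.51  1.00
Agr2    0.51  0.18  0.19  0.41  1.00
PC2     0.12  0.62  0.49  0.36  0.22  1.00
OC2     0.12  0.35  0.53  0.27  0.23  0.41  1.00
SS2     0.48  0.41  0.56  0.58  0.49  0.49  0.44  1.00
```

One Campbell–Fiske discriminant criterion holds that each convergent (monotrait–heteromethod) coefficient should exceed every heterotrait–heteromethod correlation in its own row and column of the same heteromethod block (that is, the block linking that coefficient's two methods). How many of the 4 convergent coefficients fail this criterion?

1

Each convergent coefficient versus the relevant comparison correlations:
Agr (methods 1·2): 0.51 vs {0.12, 0.18, 0.12, 0.19, 0.48, 0.41} → pass.
PC (methods 1·2): 0.62 vs {0.18, 0.12, 0.35, 0.49, 0.41, 0.36} → pass.
OC (methods 1·2): 0.53 vs {0.19, 0.12, 0.49, 0.35, 0.56, 0.27} → fail.
SS (methods 1·2): 0.58 vs {0.41, 0.48, 0.36, 0.41, 0.27, 0.56} → pass.
1 of 4 fail.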